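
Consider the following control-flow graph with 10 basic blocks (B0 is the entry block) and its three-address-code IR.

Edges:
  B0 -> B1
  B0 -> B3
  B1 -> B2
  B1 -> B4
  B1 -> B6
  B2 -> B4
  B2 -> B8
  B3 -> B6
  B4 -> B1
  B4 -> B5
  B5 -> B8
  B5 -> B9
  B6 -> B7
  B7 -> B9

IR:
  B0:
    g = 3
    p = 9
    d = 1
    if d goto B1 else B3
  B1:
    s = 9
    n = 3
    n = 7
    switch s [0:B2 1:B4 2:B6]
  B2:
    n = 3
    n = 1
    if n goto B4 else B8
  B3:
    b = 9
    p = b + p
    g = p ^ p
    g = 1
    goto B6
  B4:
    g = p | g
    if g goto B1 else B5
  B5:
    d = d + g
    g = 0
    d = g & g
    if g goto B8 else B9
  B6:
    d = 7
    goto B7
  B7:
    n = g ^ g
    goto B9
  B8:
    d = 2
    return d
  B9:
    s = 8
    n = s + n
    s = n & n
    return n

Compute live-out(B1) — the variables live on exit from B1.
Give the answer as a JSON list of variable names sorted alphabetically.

Answer: ["d", "g", "n", "p"]

Derivation:
Block summaries:
  B0: def={d,g,p} ue=∅
  B1: def={n,s} ue=∅
  B2: def={n} ue=∅
  B3: def={b,g,p} ue={p}
  B4: def={g} ue={g,p}
  B5: def={d,g} ue={d,g}
  B6: def={d} ue=∅
  B7: def={n} ue={g}
  B8: def={d} ue=∅
  B9: def={n,s} ue={n}

Live sets:
  B0: in=∅ out={d,g,p}
  B1: in={d,g,p} out={d,g,n,p}
  B2: in={d,g,p} out={d,g,n,p}
  B3: in={p} out={g}
  B4: in={d,g,n,p} out={d,g,n,p}
  B5: in={d,g,n} out={n}
  B6: in={g} out={g}
  B7: in={g} out={n}
  B8: in=∅ out=∅
  B9: in={n} out=∅

live-out(B1) = ["d", "g", "n", "p"]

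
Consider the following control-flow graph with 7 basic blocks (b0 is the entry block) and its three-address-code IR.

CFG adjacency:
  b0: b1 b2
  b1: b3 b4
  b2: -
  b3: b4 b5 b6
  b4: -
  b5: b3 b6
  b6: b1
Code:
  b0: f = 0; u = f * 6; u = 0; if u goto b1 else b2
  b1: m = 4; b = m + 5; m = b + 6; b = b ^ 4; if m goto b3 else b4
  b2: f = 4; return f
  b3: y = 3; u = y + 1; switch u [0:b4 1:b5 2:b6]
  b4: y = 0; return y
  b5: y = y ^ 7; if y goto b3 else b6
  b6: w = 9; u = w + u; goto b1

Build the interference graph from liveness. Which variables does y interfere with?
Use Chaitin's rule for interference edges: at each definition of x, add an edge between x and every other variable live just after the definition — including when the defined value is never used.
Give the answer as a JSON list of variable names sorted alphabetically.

Per-block:
  b0: {f,u} / ∅
  b1: {b,m} / ∅
  b2: {f} / ∅
  b3: {u,y} / ∅
  b4: {y} / ∅
  b5: {y} / {y}
  b6: {u,w} / {u}

Live sets:
  b0: in=∅ out=∅
  b1: in=∅ out=∅
  b2: in=∅ out=∅
  b3: in=∅ out={u,y}
  b4: in=∅ out=∅
  b5: in={u,y} out={u}
  b6: in={u} out=∅

Interference:
  b↔{m}
  f↔∅
  m↔{b}
  u↔{w,y}
  w↔{u}
  y↔{u}

N(y) = ["u"]

Answer: ["u"]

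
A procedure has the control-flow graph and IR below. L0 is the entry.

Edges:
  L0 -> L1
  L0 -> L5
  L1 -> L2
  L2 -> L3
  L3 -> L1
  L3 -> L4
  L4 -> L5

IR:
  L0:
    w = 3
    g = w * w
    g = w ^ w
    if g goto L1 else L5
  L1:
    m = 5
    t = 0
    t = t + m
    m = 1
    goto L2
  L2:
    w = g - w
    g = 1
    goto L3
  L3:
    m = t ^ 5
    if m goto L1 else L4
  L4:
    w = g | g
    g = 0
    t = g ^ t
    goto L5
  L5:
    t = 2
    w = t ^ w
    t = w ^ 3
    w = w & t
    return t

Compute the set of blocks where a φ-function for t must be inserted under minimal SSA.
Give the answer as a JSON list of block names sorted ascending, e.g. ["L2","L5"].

Answer: ["L1", "L5"]

Derivation:
idom tree: L1←L0 L2←L1 L3←L2 L4←L3 L5←L0
Dom at joins:
  L1: preds {L0,L3}: {L0} ∩ {L0,L1,L2,L3} = {L0}; idom=L0
  L5: preds {L0,L4}: {L0} ∩ {L0,L1,L2,L3,L4} = {L0}; idom=L0

Frontier:
  join L1 pred L0: · stop@L0
  join L1 pred L3: L3→L2→L1 stop@L0
  join L5 pred L0: · stop@L0
  join L5 pred L4: L4→L3→L2→L1 stop@L0
  L0 → ∅
  L1 → {L1,L5}
  L2 → {L1,L5}
  L3 → {L1,L5}
  L4 → {L5}
  L5 → ∅

φ for t: defs {L1,L4,L5}
  DF⁺ = {L1,L5}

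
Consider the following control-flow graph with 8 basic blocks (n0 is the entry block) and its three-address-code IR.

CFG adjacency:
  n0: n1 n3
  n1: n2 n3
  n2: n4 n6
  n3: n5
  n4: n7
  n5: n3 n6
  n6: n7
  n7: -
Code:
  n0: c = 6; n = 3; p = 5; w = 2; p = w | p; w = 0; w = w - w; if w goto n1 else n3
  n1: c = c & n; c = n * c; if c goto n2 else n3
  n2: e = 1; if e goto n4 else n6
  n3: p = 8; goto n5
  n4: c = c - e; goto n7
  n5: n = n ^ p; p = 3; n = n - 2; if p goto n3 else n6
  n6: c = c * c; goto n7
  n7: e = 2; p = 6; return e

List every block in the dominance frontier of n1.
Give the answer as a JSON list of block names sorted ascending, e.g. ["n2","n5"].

idom tree: n1←n0 n2←n1 n3←n0 n4←n2 n5←n3 n6←n0 n7←n0
Dom∩ at merges:
  n3: preds {n0,n1,n5}: {n0} ∩ {n0,n1} ∩ {n0,n3,n5} = {n0}; idom=n0
  n6: preds {n2,n5}: {n0,n1,n2} ∩ {n0,n3,n5} = {n0}; idom=n0
  n7: preds {n4,n6}: {n0,n1,n2,n4} ∩ {n0,n6} = {n0}; idom=n0

DF derivation:
  n3←n0: walk · to n0
  n3←n1: walk n1 to n0
  n3←n5: walk n5→n3 to n0
  n6←n2: walk n2→n1 to n0
  n6←n5: walk n5→n3 to n0
  n7←n4: walk n4→n2→n1 to n0
  n7←n6: walk n6 to n0
  n0 → ∅
  n1 → {n3,n6,n7}
  n2 → {n6,n7}
  n3 → {n3,n6}
  n4 → {n7}
  n5 → {n3,n6}
  n6 → {n7}
  n7 → ∅

DF(n1) = ["n3", "n6", "n7"]

Answer: ["n3", "n6", "n7"]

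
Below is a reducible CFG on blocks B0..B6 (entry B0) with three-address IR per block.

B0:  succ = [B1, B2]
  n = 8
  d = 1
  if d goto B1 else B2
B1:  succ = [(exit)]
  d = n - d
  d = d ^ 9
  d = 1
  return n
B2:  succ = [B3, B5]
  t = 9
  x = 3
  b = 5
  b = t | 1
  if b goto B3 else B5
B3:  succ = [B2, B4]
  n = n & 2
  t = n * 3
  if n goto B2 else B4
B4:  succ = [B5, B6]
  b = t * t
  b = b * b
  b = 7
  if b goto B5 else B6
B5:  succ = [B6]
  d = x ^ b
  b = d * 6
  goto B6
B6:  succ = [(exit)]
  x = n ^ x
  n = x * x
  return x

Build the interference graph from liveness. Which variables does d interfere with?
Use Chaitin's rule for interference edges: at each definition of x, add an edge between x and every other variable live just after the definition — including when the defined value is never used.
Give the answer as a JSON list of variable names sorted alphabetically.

Per-block:
  B0 def {d,n} use ∅
  B1 def {d} use {d,n}
  B2 def {b,t,x} use ∅
  B3 def {n,t} use {n}
  B4 def {b} use {t}
  B5 def {b,d} use {b,x}
  B6 def {n,x} use {n,x}

Backward fixpoint:
  B0: in=∅ out={d,n}
  B1: in={d,n} out=∅
  B2: in={n} out={b,n,x}
  B3: in={n,x} out={n,t,x}
  B4: in={n,t,x} out={b,n,x}
  B5: in={b,n,x} out={n,x}
  B6: in={n,x} out=∅

Interference:
  b↔{n,t,x}
  d↔{n,x}
  n↔{b,d,t,x}
  t↔{b,n,x}
  x↔{b,d,n,t}

N(d) = ["n", "x"]

Answer: ["n", "x"]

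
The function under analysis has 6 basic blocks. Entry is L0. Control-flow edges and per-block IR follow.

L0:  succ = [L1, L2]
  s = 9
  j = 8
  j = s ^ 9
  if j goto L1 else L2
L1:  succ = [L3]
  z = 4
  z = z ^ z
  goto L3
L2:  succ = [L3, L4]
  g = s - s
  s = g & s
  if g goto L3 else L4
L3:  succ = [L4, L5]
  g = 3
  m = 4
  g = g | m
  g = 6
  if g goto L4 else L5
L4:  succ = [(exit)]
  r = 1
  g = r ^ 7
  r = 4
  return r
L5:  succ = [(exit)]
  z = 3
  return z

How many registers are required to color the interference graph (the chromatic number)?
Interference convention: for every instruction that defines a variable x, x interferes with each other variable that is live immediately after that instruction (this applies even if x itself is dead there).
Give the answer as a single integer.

Answer: 2

Derivation:
Per-block:
  L0: {j,s} / ∅
  L1: {z} / ∅
  L2: {g,s} / {s}
  L3: {g,m} / ∅
  L4: {g,r} / ∅
  L5: {z} / ∅

Backward fixpoint:
  L0 li=∅ lo={s}
  L1 li=∅ lo=∅
  L2 li={s} lo=∅
  L3 li=∅ lo=∅
  L4 li=∅ lo=∅
  L5 li=∅ lo=∅

Interference:
  g — {m,s}
  j — {s}
  m — {g}
  r — ∅
  s — {g,j}
  z — ∅

Colouring:
  lower bound: {g,m} mutually conflict ⇒ χ ≥ 2
  2-colouring: c0={g,j,r,z}  c1={m,s}
  χ = 2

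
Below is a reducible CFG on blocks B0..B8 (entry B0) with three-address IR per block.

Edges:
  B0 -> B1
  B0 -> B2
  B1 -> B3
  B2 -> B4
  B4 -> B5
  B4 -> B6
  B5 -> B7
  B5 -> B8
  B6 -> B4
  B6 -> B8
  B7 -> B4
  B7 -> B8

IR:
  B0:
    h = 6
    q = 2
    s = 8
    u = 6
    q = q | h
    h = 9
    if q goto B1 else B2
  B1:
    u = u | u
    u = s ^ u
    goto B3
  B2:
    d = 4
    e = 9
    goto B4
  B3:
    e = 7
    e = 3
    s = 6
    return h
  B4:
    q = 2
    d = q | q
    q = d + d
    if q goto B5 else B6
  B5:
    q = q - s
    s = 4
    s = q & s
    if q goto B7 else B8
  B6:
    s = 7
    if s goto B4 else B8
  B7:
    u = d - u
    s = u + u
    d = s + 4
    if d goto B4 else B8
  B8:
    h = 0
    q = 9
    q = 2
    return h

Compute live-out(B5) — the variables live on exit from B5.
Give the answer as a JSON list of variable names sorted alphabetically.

Answer: ["d", "u"]

Derivation:
Per-block:
  B0: def={h,q,s,u} ue=∅
  B1: def={u} ue={s,u}
  B2: def={d,e} ue=∅
  B3: def={e,s} ue={h}
  B4: def={d,q} ue=∅
  B5: def={q,s} ue={q,s}
  B6: def={s} ue=∅
  B7: def={d,s,u} ue={d,u}
  B8: def={h,q} ue=∅

Liveness:
  live B0: ∅→{h,s,u}
  live B1: {h,s,u}→{h}
  live B2: {s,u}→{s,u}
  live B3: {h}→∅
  live B4: {s,u}→{d,q,s,u}
  live B5: {d,q,s,u}→{d,u}
  live B6: {u}→{s,u}
  live B7: {d,u}→{s,u}
  live B8: ∅→∅

live-out(B5) = ["d", "u"]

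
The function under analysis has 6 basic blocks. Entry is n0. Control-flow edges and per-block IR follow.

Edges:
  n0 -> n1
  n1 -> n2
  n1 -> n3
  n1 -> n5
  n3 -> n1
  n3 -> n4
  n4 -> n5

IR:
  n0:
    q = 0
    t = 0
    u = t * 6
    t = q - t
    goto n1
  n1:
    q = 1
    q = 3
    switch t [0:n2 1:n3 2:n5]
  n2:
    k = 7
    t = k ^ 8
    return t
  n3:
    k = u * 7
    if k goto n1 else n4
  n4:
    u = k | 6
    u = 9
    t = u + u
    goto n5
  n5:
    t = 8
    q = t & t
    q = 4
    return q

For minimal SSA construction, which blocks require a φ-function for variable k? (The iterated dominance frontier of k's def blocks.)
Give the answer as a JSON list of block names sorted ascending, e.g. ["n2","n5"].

idom tree: n1←n0 n2←n1 n3←n1 n4←n3 n5←n1
Dom at joins:
  n1: preds {n0,n3}: {n0} ∩ {n0,n1,n3} = {n0}; idom=n0
  n5: preds {n1,n4}: {n0,n1} ∩ {n0,n1,n3,n4} = {n0,n1}; idom=n1

DF walk-up:
  n1←n0: walk · to n0
  n1←n3: walk n3→n1 to n0
  n5←n1: walk · to n1
  n5←n4: walk n4→n3 to n1
  n0 → ∅
  n1 → {n1}
  n2 → ∅
  n3 → {n1,n5}
  n4 → {n5}
  n5 → ∅

φ for k: defs {n2,n3}
  DF⁺ = {n1,n5}

Answer: ["n1", "n5"]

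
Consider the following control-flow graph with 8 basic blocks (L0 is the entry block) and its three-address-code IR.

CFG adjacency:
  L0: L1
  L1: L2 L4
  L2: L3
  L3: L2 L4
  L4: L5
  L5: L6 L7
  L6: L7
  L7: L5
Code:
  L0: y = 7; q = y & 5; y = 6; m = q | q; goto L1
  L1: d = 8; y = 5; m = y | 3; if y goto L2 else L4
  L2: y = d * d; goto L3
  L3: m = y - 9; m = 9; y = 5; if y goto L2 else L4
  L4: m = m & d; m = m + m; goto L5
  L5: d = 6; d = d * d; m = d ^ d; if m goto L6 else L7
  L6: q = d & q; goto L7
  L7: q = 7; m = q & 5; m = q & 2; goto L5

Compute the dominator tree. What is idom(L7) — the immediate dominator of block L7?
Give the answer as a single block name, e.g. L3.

idom tree: L1←L0 L2←L1 L3←L2 L4←L1 L5←L4 L6←L5 L7←L5
Dom at joins:
  L2: preds {L1,L3}: {L0,L1} ∩ {L0,L1,L2,L3} = {L0,L1}; idom=L1
  L4: preds {L1,L3}: {L0,L1} ∩ {L0,L1,L2,L3} = {L0,L1}; idom=L1
  L5: preds {L4,L7}: {L0,L1,L4} ∩ {L0,L1,L4,L5,L7} = {L0,L1,L4}; idom=L4
  L7: preds {L5,L6}: {L0,L1,L4,L5} ∩ {L0,L1,L4,L5,L6} = {L0,L1,L4,L5}; idom=L5

idom(L7) = L5

Answer: L5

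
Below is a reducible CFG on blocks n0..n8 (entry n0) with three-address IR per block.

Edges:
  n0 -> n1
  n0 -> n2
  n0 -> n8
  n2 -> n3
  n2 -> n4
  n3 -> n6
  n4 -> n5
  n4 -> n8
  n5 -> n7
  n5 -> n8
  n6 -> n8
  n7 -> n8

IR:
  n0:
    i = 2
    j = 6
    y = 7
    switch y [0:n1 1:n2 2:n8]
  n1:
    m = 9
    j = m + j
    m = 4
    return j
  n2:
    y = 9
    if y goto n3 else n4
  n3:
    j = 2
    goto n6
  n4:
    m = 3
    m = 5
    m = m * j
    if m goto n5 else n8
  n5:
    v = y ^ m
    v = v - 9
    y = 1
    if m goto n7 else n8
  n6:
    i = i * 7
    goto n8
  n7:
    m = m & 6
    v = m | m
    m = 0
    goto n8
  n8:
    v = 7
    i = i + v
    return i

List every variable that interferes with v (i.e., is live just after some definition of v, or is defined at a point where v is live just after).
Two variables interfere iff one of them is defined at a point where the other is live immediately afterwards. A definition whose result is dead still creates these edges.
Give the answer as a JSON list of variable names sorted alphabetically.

Answer: ["i", "m"]

Derivation:
def/use:
  n0 def {i,j,y} use ∅
  n1 def {j,m} use {j}
  n2 def {y} use ∅
  n3 def {j} use ∅
  n4 def {m} use {j}
  n5 def {v,y} use {m,y}
  n6 def {i} use {i}
  n7 def {m,v} use {m}
  n8 def {i,v} use {i}

Liveness:
  n0: in=∅ out={i,j}
  n1: in={j} out=∅
  n2: in={i,j} out={i,j,y}
  n3: in={i} out={i}
  n4: in={i,j,y} out={i,m,y}
  n5: in={i,m,y} out={i,m}
  n6: in={i} out={i}
  n7: in={i,m} out={i}
  n8: in={i} out=∅

Interfere edges:
  i — {j,m,v,y}
  j — {i,m,y}
  m — {i,j,v,y}
  v — {i,m}
  y — {i,j,m}

N(v) = ["i", "m"]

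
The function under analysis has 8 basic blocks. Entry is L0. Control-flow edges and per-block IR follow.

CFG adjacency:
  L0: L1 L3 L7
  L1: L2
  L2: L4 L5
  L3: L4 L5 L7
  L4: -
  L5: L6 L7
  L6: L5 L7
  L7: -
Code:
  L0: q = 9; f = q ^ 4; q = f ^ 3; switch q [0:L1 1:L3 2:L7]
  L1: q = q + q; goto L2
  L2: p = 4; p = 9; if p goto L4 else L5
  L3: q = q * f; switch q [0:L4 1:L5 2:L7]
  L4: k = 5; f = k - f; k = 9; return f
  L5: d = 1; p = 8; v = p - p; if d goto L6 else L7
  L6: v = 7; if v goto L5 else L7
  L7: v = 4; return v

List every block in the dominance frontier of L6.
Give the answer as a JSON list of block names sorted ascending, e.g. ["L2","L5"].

Answer: ["L5", "L7"]

Analysis:
idom tree: L1←L0 L2←L1 L3←L0 L4←L0 L5←L0 L6←L5 L7←L0
Dom at joins:
  L4: preds {L2,L3}: {L0,L1,L2} ∩ {L0,L3} = {L0}; idom=L0
  L5: preds {L2,L3,L6}: {L0,L1,L2} ∩ {L0,L3} ∩ {L0,L5,L6} = {L0}; idom=L0
  L7: preds {L0,L3,L5,L6}: {L0} ∩ {L0,L3} ∩ {L0,L5} ∩ {L0,L5,L6} = {L0}; idom=L0

DF derivation:
  join L4 pred L2: L2→L1 stop@L0
  join L4 pred L3: L3 stop@L0
  join L5 pred L2: L2→L1 stop@L0
  join L5 pred L3: L3 stop@L0
  join L5 pred L6: L6→L5 stop@L0
  join L7 pred L0: · stop@L0
  join L7 pred L3: L3 stop@L0
  join L7 pred L5: L5 stop@L0
  join L7 pred L6: L6→L5 stop@L0
  DF(L0)=∅
  DF(L1)={L4,L5}
  DF(L2)={L4,L5}
  DF(L3)={L4,L5,L7}
  DF(L4)=∅
  DF(L5)={L5,L7}
  DF(L6)={L5,L7}
  DF(L7)=∅

DF(L6) = ["L5", "L7"]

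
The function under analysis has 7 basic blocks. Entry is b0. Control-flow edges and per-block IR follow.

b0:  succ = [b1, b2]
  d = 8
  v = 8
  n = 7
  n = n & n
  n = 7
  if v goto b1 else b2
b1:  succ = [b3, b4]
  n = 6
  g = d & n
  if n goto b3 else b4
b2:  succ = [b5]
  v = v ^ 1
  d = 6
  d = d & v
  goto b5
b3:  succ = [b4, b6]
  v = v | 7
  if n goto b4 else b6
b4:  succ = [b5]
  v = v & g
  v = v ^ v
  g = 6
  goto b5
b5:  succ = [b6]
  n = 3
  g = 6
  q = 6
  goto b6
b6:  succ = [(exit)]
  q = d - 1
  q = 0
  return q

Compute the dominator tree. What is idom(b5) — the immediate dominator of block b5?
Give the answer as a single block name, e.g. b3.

idom tree: b1←b0 b2←b0 b3←b1 b4←b1 b5←b0 b6←b0
Dom at joins:
  b4: preds {b1,b3}: {b0,b1} ∩ {b0,b1,b3} = {b0,b1}; idom=b1
  b5: preds {b2,b4}: {b0,b2} ∩ {b0,b1,b4} = {b0}; idom=b0
  b6: preds {b3,b5}: {b0,b1,b3} ∩ {b0,b5} = {b0}; idom=b0

idom(b5) = b0

Answer: b0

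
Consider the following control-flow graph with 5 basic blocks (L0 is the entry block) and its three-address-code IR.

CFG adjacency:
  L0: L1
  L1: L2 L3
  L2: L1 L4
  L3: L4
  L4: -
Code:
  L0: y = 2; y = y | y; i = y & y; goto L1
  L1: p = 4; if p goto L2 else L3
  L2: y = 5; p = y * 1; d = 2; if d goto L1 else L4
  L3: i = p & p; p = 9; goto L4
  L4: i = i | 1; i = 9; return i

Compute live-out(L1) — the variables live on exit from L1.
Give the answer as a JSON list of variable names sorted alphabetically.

Block summaries:
  L0 def {i,y} use ∅
  L1 def {p} use ∅
  L2 def {d,p,y} use ∅
  L3 def {i,p} use {p}
  L4 def {i} use {i}

Live sets:
  L0: in=∅ out={i}
  L1: in={i} out={i,p}
  L2: in={i} out={i}
  L3: in={p} out={i}
  L4: in={i} out=∅

live-out(L1) = ["i", "p"]

Answer: ["i", "p"]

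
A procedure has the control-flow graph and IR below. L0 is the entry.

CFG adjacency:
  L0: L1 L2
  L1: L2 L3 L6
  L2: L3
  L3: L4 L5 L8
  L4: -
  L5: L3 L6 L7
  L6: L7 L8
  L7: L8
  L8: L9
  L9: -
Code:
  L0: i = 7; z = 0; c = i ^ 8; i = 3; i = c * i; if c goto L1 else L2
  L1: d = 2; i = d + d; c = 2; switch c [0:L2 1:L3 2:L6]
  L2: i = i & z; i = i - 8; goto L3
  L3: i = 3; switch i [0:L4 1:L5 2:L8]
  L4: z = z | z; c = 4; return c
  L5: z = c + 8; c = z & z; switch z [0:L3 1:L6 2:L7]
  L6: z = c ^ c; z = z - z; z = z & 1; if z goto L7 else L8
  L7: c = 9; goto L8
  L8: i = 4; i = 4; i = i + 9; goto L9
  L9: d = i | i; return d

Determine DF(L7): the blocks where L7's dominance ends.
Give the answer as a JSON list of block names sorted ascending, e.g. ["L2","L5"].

Answer: ["L8"]

Derivation:
idom tree: L1←L0 L2←L0 L3←L0 L4←L3 L5←L3 L6←L0 L7←L0 L8←L0 L9←L8
Dom∩ at merges:
  L2: preds {L0,L1}: {L0} ∩ {L0,L1} = {L0}; idom=L0
  L3: preds {L1,L2,L5}: {L0,L1} ∩ {L0,L2} ∩ {L0,L3,L5} = {L0}; idom=L0
  L6: preds {L1,L5}: {L0,L1} ∩ {L0,L3,L5} = {L0}; idom=L0
  L7: preds {L5,L6}: {L0,L3,L5} ∩ {L0,L6} = {L0}; idom=L0
  L8: preds {L3,L6,L7}: {L0,L3} ∩ {L0,L6} ∩ {L0,L7} = {L0}; idom=L0

Frontier:
  join L2 pred L0: · stop@L0
  join L2 pred L1: L1 stop@L0
  join L3 pred L1: L1 stop@L0
  join L3 pred L2: L2 stop@L0
  join L3 pred L5: L5→L3 stop@L0
  join L6 pred L1: L1 stop@L0
  join L6 pred L5: L5→L3 stop@L0
  join L7 pred L5: L5→L3 stop@L0
  join L7 pred L6: L6 stop@L0
  join L8 pred L3: L3 stop@L0
  join L8 pred L6: L6 stop@L0
  join L8 pred L7: L7 stop@L0
  L0: DF=∅
  L1: DF={L2,L3,L6}
  L2: DF={L3}
  L3: DF={L3,L6,L7,L8}
  L4: DF=∅
  L5: DF={L3,L6,L7}
  L6: DF={L7,L8}
  L7: DF={L8}
  L8: DF=∅
  L9: DF=∅

DF(L7) = ["L8"]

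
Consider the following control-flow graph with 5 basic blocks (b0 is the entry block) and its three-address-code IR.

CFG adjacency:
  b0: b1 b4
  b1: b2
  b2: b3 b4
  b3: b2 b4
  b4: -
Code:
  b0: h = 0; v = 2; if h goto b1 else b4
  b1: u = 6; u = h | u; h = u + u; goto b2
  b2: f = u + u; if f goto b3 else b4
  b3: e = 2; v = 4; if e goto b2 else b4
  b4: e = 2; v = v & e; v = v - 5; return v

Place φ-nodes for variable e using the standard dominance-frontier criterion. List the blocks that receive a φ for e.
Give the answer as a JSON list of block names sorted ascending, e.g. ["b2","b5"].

idom tree: b1←b0 b2←b1 b3←b2 b4←b0
Dom at joins:
  b2: preds {b1,b3}: {b0,b1} ∩ {b0,b1,b2,b3} = {b0,b1}; idom=b1
  b4: preds {b0,b2,b3}: {b0} ∩ {b0,b1,b2} ∩ {b0,b1,b2,b3} = {b0}; idom=b0

Frontier:
  join b2 pred b1: · stop@b1
  join b2 pred b3: b3→b2 stop@b1
  join b4 pred b0: · stop@b0
  join b4 pred b2: b2→b1 stop@b0
  join b4 pred b3: b3→b2→b1 stop@b0
  b0: DF=∅
  b1: DF={b4}
  b2: DF={b2,b4}
  b3: DF={b2,b4}
  b4: DF=∅

φ for e: defs {b3,b4}
  DF⁺ = {b2,b4}

Answer: ["b2", "b4"]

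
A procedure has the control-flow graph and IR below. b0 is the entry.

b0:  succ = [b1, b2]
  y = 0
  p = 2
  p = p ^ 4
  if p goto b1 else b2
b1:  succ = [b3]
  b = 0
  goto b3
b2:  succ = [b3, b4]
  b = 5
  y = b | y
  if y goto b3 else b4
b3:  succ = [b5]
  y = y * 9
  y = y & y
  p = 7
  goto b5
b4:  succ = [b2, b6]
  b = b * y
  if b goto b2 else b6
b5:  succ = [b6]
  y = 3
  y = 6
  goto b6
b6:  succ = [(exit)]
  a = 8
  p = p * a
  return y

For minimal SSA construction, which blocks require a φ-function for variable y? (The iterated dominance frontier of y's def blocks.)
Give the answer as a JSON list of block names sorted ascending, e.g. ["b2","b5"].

Answer: ["b2", "b3", "b6"]

Derivation:
idom tree: b1←b0 b2←b0 b3←b0 b4←b2 b5←b3 b6←b0
Join-block Dom:
  b2: preds {b0,b4}: {b0} ∩ {b0,b2,b4} = {b0}; idom=b0
  b3: preds {b1,b2}: {b0,b1} ∩ {b0,b2} = {b0}; idom=b0
  b6: preds {b4,b5}: {b0,b2,b4} ∩ {b0,b3,b5} = {b0}; idom=b0

DF derivation:
  join b2 pred b0: · stop@b0
  join b2 pred b4: b4→b2 stop@b0
  join b3 pred b1: b1 stop@b0
  join b3 pred b2: b2 stop@b0
  join b6 pred b4: b4→b2 stop@b0
  join b6 pred b5: b5→b3 stop@b0
  DF(b0)=∅
  DF(b1)={b3}
  DF(b2)={b2,b3,b6}
  DF(b3)={b6}
  DF(b4)={b2,b6}
  DF(b5)={b6}
  DF(b6)=∅

φ for y: defs {b0,b2,b3,b5}
  DF⁺ = {b2,b3,b6}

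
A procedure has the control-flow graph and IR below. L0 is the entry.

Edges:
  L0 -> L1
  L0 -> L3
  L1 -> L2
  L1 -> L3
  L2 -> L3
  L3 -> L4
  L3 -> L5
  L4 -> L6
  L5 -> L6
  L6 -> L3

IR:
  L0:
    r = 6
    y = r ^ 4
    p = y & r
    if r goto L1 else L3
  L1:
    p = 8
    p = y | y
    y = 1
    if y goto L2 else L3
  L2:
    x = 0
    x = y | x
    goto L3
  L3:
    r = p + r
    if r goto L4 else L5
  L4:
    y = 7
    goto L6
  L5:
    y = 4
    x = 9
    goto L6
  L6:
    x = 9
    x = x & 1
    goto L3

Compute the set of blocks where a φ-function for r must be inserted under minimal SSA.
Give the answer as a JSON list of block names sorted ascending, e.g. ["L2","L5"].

Answer: ["L3"]

Working:
idom tree: L1←L0 L2←L1 L3←L0 L4←L3 L5←L3 L6←L3
Join-block Dom:
  L3: preds {L0,L1,L2,L6}: {L0} ∩ {L0,L1} ∩ {L0,L1,L2} ∩ {L0,L3,L6} = {L0}; idom=L0
  L6: preds {L4,L5}: {L0,L3,L4} ∩ {L0,L3,L5} = {L0,L3}; idom=L3

Frontier:
  join L3 pred L0: · stop@L0
  join L3 pred L1: L1 stop@L0
  join L3 pred L2: L2→L1 stop@L0
  join L3 pred L6: L6→L3 stop@L0
  join L6 pred L4: L4 stop@L3
  join L6 pred L5: L5 stop@L3
  L0: DF=∅
  L1: DF={L3}
  L2: DF={L3}
  L3: DF={L3}
  L4: DF={L6}
  L5: DF={L6}
  L6: DF={L3}

φ for r: defs {L0,L3}
  DF⁺ = {L3}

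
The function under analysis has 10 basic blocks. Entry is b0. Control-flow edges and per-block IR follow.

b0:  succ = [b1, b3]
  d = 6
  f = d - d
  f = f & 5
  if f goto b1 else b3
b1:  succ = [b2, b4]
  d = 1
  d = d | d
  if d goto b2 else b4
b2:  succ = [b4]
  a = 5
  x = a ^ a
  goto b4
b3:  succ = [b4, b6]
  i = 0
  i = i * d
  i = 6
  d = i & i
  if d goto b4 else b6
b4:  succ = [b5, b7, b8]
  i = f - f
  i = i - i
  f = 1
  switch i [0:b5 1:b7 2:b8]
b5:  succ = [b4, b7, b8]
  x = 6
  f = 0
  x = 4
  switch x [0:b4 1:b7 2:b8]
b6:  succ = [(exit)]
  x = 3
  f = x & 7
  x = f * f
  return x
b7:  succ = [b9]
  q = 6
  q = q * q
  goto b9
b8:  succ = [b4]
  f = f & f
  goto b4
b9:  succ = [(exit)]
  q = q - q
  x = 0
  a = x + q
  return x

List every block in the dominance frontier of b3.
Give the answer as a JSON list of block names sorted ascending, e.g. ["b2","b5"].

idom tree: b1←b0 b2←b1 b3←b0 b4←b0 b5←b4 b6←b3 b7←b4 b8←b4 b9←b7
Join-block Dom:
  b4: preds {b1,b2,b3,b5,b8}: {b0,b1} ∩ {b0,b1,b2} ∩ {b0,b3} ∩ {b0,b4,b5} ∩ {b0,b4,b8} = {b0}; idom=b0
  b7: preds {b4,b5}: {b0,b4} ∩ {b0,b4,b5} = {b0,b4}; idom=b4
  b8: preds {b4,b5}: {b0,b4} ∩ {b0,b4,b5} = {b0,b4}; idom=b4

DF walk-up:
  join b4 pred b1: b1 stop@b0
  join b4 pred b2: b2→b1 stop@b0
  join b4 pred b3: b3 stop@b0
  join b4 pred b5: b5→b4 stop@b0
  join b4 pred b8: b8→b4 stop@b0
  join b7 pred b4: · stop@b4
  join b7 pred b5: b5 stop@b4
  join b8 pred b4: · stop@b4
  join b8 pred b5: b5 stop@b4
  b0 → ∅
  b1 → {b4}
  b2 → {b4}
  b3 → {b4}
  b4 → {b4}
  b5 → {b4,b7,b8}
  b6 → ∅
  b7 → ∅
  b8 → {b4}
  b9 → ∅

DF(b3) = ["b4"]

Answer: ["b4"]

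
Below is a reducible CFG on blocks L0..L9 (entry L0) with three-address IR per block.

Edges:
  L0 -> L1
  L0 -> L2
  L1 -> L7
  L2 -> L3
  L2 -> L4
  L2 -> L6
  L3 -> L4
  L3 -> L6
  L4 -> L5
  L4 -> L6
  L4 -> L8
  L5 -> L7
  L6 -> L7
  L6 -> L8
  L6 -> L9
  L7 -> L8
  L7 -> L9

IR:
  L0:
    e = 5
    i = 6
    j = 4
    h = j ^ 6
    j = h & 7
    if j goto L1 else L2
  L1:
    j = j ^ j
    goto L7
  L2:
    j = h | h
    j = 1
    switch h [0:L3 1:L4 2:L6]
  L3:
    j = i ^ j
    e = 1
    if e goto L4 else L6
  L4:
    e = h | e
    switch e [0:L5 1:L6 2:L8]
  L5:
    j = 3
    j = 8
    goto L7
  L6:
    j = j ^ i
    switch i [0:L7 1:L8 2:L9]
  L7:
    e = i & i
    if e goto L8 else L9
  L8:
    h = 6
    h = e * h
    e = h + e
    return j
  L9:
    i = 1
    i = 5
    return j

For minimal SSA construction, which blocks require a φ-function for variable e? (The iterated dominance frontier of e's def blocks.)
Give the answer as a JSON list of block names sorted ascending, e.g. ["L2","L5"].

idom tree: L1←L0 L2←L0 L3←L2 L4←L2 L5←L4 L6←L2 L7←L0 L8←L0 L9←L0
Dom∩ at merges:
  L4: preds {L2,L3}: {L0,L2} ∩ {L0,L2,L3} = {L0,L2}; idom=L2
  L6: preds {L2,L3,L4}: {L0,L2} ∩ {L0,L2,L3} ∩ {L0,L2,L4} = {L0,L2}; idom=L2
  L7: preds {L1,L5,L6}: {L0,L1} ∩ {L0,L2,L4,L5} ∩ {L0,L2,L6} = {L0}; idom=L0
  L8: preds {L4,L6,L7}: {L0,L2,L4} ∩ {L0,L2,L6} ∩ {L0,L7} = {L0}; idom=L0
  L9: preds {L6,L7}: {L0,L2,L6} ∩ {L0,L7} = {L0}; idom=L0

DF derivation:
  L4←L2: walk · to L2
  L4←L3: walk L3 to L2
  L6←L2: walk · to L2
  L6←L3: walk L3 to L2
  L6←L4: walk L4 to L2
  L7←L1: walk L1 to L0
  L7←L5: walk L5→L4→L2 to L0
  L7←L6: walk L6→L2 to L0
  L8←L4: walk L4→L2 to L0
  L8←L6: walk L6→L2 to L0
  L8←L7: walk L7 to L0
  L9←L6: walk L6→L2 to L0
  L9←L7: walk L7 to L0
  L0: DF=∅
  L1: DF={L7}
  L2: DF={L7,L8,L9}
  L3: DF={L4,L6}
  L4: DF={L6,L7,L8}
  L5: DF={L7}
  L6: DF={L7,L8,L9}
  L7: DF={L8,L9}
  L8: DF=∅
  L9: DF=∅

φ for e: defs {L0,L3,L4,L7,L8}
  DF⁺ = {L4,L6,L7,L8,L9}

Answer: ["L4", "L6", "L7", "L8", "L9"]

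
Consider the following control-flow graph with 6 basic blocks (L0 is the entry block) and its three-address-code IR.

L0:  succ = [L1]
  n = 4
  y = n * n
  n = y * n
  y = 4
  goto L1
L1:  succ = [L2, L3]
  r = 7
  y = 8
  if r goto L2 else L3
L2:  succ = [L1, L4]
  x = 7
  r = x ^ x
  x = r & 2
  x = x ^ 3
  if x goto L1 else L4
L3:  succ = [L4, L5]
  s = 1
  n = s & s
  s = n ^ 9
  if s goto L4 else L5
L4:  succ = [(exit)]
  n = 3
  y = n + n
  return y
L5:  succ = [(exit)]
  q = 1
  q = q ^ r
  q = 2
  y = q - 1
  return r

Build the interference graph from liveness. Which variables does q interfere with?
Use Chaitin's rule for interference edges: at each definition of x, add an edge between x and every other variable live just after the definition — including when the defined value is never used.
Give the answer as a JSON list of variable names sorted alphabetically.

def/use:
  L0: def={n,y} ue=∅
  L1: def={r,y} ue=∅
  L2: def={r,x} ue=∅
  L3: def={n,s} ue=∅
  L4: def={n,y} ue=∅
  L5: def={q,y} ue={r}

Liveness:
  L0 li=∅ lo=∅
  L1 li=∅ lo={r}
  L2 li=∅ lo=∅
  L3 li={r} lo={r}
  L4 li=∅ lo=∅
  L5 li={r} lo=∅

Interfere edges:
  n — {r,y}
  q — {r}
  r — {n,q,s,y}
  s — {r}
  x — ∅
  y — {n,r}

N(q) = ["r"]

Answer: ["r"]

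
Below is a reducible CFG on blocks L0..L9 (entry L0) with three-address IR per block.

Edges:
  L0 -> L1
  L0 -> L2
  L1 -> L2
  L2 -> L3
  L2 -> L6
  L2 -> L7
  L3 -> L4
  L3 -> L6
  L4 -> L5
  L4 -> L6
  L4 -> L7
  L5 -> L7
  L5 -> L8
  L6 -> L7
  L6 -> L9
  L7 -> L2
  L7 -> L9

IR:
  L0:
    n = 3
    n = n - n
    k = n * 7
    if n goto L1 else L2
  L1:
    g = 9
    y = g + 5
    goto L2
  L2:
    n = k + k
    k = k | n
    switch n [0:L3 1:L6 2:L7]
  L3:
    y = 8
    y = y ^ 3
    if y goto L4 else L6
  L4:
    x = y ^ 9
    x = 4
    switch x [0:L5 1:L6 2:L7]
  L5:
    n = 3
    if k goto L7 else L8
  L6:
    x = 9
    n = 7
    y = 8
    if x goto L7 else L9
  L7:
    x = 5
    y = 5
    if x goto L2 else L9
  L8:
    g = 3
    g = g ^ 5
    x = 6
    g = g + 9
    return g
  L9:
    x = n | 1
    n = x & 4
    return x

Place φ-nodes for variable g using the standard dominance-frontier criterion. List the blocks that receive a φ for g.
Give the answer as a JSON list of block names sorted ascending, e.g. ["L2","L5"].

idom tree: L1←L0 L2←L0 L3←L2 L4←L3 L5←L4 L6←L2 L7←L2 L8←L5 L9←L2
Join-block Dom:
  L2: preds {L0,L1,L7}: {L0} ∩ {L0,L1} ∩ {L0,L2,L7} = {L0}; idom=L0
  L6: preds {L2,L3,L4}: {L0,L2} ∩ {L0,L2,L3} ∩ {L0,L2,L3,L4} = {L0,L2}; idom=L2
  L7: preds {L2,L4,L5,L6}: {L0,L2} ∩ {L0,L2,L3,L4} ∩ {L0,L2,L3,L4,L5} ∩ {L0,L2,L6} = {L0,L2}; idom=L2
  L9: preds {L6,L7}: {L0,L2,L6} ∩ {L0,L2,L7} = {L0,L2}; idom=L2

DF derivation:
  L2←L0: walk · to L0
  L2←L1: walk L1 to L0
  L2←L7: walk L7→L2 to L0
  L6←L2: walk · to L2
  L6←L3: walk L3 to L2
  L6←L4: walk L4→L3 to L2
  L7←L2: walk · to L2
  L7←L4: walk L4→L3 to L2
  L7←L5: walk L5→L4→L3 to L2
  L7←L6: walk L6 to L2
  L9←L6: walk L6 to L2
  L9←L7: walk L7 to L2
  L0 → ∅
  L1 → {L2}
  L2 → {L2}
  L3 → {L6,L7}
  L4 → {L6,L7}
  L5 → {L7}
  L6 → {L7,L9}
  L7 → {L2,L9}
  L8 → ∅
  L9 → ∅

φ for g: defs {L1,L8}
  DF⁺ = {L2}

Answer: ["L2"]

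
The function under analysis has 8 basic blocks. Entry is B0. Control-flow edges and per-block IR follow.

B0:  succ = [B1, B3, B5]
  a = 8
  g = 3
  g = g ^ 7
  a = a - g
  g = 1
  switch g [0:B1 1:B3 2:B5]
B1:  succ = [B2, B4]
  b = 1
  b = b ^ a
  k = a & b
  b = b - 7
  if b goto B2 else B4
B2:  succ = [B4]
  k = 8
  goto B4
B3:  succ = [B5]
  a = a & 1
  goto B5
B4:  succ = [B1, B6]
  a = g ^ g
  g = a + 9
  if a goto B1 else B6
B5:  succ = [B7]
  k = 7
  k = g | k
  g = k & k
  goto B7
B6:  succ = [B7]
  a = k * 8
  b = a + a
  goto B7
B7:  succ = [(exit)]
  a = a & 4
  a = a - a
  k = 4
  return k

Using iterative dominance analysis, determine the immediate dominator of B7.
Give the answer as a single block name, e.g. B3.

Answer: B0

Working:
idom tree: B1←B0 B2←B1 B3←B0 B4←B1 B5←B0 B6←B4 B7←B0
Dom at joins:
  B1: preds {B0,B4}: {B0} ∩ {B0,B1,B4} = {B0}; idom=B0
  B4: preds {B1,B2}: {B0,B1} ∩ {B0,B1,B2} = {B0,B1}; idom=B1
  B5: preds {B0,B3}: {B0} ∩ {B0,B3} = {B0}; idom=B0
  B7: preds {B5,B6}: {B0,B5} ∩ {B0,B1,B4,B6} = {B0}; idom=B0

idom(B7) = B0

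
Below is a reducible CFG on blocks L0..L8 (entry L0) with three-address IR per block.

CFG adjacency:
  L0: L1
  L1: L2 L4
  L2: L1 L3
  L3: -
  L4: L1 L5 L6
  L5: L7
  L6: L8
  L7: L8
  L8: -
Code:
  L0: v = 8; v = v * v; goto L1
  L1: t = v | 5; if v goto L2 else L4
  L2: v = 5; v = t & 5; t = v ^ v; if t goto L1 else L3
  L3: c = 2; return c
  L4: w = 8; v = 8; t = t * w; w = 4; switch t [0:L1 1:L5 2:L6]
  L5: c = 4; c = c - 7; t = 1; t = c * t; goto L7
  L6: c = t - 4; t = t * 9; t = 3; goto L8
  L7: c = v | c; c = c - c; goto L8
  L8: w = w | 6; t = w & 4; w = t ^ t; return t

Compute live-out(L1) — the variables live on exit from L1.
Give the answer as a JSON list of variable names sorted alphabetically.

def/use:
  L0: def={v} ue=∅
  L1: def={t} ue={v}
  L2: def={t,v} ue={t}
  L3: def={c} ue=∅
  L4: def={t,v,w} ue={t}
  L5: def={c,t} ue=∅
  L6: def={c,t} ue={t}
  L7: def={c} ue={c,v}
  L8: def={t,w} ue={w}

Backward fixpoint:
  L0 li=∅ lo={v}
  L1 li={v} lo={t}
  L2 li={t} lo={v}
  L3 li=∅ lo=∅
  L4 li={t} lo={t,v,w}
  L5 li={v,w} lo={c,v,w}
  L6 li={t,w} lo={w}
  L7 li={c,v,w} lo={w}
  L8 li={w} lo=∅

live-out(L1) = ["t"]

Answer: ["t"]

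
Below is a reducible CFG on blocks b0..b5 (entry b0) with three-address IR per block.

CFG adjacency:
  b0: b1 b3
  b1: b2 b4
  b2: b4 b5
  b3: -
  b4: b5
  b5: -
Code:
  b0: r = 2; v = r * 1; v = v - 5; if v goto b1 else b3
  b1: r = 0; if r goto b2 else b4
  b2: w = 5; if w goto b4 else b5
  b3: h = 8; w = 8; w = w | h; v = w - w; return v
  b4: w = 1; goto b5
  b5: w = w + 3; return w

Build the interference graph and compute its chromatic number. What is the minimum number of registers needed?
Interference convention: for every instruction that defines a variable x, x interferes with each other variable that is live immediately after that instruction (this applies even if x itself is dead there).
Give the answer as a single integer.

Block summaries:
  b0: def={r,v} ue=∅
  b1: def={r} ue=∅
  b2: def={w} ue=∅
  b3: def={h,v,w} ue=∅
  b4: def={w} ue=∅
  b5: def={w} ue={w}

Backward fixpoint:
  live b0: ∅→∅
  live b1: ∅→∅
  live b2: ∅→{w}
  live b3: ∅→∅
  live b4: ∅→{w}
  live b5: {w}→∅

Interference:
  h: {w}
  r: ∅
  v: ∅
  w: {h}

Chromatic number:
  {h,w} pairwise interfere (2-clique) ⇒ χ ≥ 2
  2-colouring: R0={h,r,v}  R1={w}
  χ = 2

Answer: 2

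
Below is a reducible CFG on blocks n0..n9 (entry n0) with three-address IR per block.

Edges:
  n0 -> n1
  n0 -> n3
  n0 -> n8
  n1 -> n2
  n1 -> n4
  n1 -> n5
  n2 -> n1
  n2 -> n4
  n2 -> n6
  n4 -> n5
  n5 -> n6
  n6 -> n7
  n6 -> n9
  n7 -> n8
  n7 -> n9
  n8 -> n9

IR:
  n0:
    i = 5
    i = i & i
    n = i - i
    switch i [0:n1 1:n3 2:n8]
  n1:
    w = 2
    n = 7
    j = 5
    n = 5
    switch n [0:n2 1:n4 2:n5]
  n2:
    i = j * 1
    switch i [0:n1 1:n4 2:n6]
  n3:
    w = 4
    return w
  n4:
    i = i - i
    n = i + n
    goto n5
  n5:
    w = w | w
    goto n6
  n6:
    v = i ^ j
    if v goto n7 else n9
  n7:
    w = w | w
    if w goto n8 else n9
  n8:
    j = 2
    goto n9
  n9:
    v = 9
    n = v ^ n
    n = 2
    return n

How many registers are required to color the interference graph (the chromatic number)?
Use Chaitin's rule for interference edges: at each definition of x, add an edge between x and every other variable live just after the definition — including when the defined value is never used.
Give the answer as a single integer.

Answer: 4

Derivation:
Block summaries:
  n0 def {i,n} use ∅
  n1 def {j,n,w} use ∅
  n2 def {i} use {j}
  n3 def {w} use ∅
  n4 def {i,n} use {i,n}
  n5 def {w} use {w}
  n6 def {v} use {i,j}
  n7 def {w} use {w}
  n8 def {j} use ∅
  n9 def {n,v} use {n}

Liveness:
  n0 li=∅ lo={i,n}
  n1 li={i} lo={i,j,n,w}
  n2 li={j,n,w} lo={i,j,n,w}
  n3 li=∅ lo=∅
  n4 li={i,j,n,w} lo={i,j,n,w}
  n5 li={i,j,n,w} lo={i,j,n,w}
  n6 li={i,j,n,w} lo={n,w}
  n7 li={n,w} lo={n}
  n8 li={n} lo={n}
  n9 li={n} lo=∅

Interfere edges:
  i — {j,n,w}
  j — {i,n,w}
  n — {i,j,v,w}
  v — {n,w}
  w — {i,j,n,v}

Colouring:
  lower bound: {i,j,n,w} mutually conflict ⇒ χ ≥ 4
  4-colouring: R0={n}  R1={w}  R2={i,v}  R3={j}
  χ = 4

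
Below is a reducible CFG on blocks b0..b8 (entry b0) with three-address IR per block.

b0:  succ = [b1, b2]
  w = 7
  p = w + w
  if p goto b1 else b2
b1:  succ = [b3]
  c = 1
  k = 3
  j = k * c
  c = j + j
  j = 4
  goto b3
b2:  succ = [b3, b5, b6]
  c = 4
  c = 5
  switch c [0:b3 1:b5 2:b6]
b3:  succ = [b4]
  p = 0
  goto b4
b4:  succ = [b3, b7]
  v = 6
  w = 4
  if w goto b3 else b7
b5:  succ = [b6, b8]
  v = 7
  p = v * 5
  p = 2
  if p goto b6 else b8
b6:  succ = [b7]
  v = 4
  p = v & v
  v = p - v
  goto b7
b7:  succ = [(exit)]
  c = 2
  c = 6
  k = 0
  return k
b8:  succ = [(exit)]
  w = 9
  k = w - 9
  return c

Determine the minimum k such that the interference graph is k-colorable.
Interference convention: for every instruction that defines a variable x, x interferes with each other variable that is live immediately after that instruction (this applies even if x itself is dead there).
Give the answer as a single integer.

Answer: 3

Derivation:
def/use:
  b0: {p,w} / ∅
  b1: {c,j,k} / ∅
  b2: {c} / ∅
  b3: {p} / ∅
  b4: {v,w} / ∅
  b5: {p,v} / ∅
  b6: {p,v} / ∅
  b7: {c,k} / ∅
  b8: {k,w} / {c}

Liveness:
  live b0: ∅→∅
  live b1: ∅→∅
  live b2: ∅→{c}
  live b3: ∅→∅
  live b4: ∅→∅
  live b5: {c}→{c}
  live b6: ∅→∅
  live b7: ∅→∅
  live b8: {c}→∅

Interfere edges:
  c↔{k,p,v,w}
  j↔∅
  k↔{c}
  p↔{c,v}
  v↔{c,p}
  w↔{c}

Registers:
  clique {c,p,v} ⇒ need ≥ 3
  assign c→r0 j→r0 k→r1 p→r1 v→r2 w→r1 — no edge inside a register ⇒ χ ≤ 3
  χ = 3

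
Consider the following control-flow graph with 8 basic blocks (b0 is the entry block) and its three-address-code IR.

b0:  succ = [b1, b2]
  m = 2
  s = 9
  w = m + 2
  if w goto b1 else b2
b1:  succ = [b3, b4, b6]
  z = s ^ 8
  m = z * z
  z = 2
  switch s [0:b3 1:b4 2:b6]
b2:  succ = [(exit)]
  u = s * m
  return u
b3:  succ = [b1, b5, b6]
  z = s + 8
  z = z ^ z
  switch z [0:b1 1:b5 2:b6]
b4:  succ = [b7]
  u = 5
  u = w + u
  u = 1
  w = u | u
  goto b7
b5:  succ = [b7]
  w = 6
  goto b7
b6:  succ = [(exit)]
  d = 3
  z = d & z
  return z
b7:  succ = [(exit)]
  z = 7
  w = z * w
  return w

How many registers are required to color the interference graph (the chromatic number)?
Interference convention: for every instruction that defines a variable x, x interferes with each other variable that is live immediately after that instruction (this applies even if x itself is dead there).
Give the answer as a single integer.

Answer: 3

Derivation:
Block summaries:
  b0: def={m,s,w} ue=∅
  b1: def={m,z} ue={s}
  b2: def={u} ue={m,s}
  b3: def={z} ue={s}
  b4: def={u,w} ue={w}
  b5: def={w} ue=∅
  b6: def={d,z} ue={z}
  b7: def={w,z} ue={w}

Live sets:
  b0 li=∅ lo={m,s,w}
  b1 li={s,w} lo={s,w,z}
  b2 li={m,s} lo=∅
  b3 li={s,w} lo={s,w,z}
  b4 li={w} lo={w}
  b5 li=∅ lo={w}
  b6 li={z} lo=∅
  b7 li={w} lo=∅

Interfere edges:
  d — {z}
  m — {s,w}
  s — {m,w,z}
  u — {w}
  w — {m,s,u,z}
  z — {d,s,w}

Colouring:
  clique {m,s,w} ⇒ need ≥ 3
  3-colouring: c0={d,w}  c1={s,u}  c2={m,z}
  χ = 3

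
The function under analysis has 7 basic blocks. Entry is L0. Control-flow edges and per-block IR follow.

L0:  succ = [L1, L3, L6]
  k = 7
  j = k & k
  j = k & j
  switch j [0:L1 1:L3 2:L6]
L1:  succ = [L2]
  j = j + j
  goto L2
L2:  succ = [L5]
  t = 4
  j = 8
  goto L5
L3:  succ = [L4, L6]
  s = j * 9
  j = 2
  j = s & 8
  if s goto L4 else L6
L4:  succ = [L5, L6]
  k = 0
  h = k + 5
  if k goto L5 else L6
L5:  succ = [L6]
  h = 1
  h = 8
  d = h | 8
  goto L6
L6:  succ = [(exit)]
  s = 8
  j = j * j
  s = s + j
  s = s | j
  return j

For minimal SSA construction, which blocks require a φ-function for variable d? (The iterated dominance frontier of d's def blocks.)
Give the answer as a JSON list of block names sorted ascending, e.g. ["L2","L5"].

idom tree: L1←L0 L2←L1 L3←L0 L4←L3 L5←L0 L6←L0
Dom at joins:
  L5: preds {L2,L4}: {L0,L1,L2} ∩ {L0,L3,L4} = {L0}; idom=L0
  L6: preds {L0,L3,L4,L5}: {L0} ∩ {L0,L3} ∩ {L0,L3,L4} ∩ {L0,L5} = {L0}; idom=L0

DF walk-up:
  join L5 pred L2: L2→L1 stop@L0
  join L5 pred L4: L4→L3 stop@L0
  join L6 pred L0: · stop@L0
  join L6 pred L3: L3 stop@L0
  join L6 pred L4: L4→L3 stop@L0
  join L6 pred L5: L5 stop@L0
  DF(L0)=∅
  DF(L1)={L5}
  DF(L2)={L5}
  DF(L3)={L5,L6}
  DF(L4)={L5,L6}
  DF(L5)={L6}
  DF(L6)=∅

φ for d: defs {L5}
  DF⁺ = {L6}

Answer: ["L6"]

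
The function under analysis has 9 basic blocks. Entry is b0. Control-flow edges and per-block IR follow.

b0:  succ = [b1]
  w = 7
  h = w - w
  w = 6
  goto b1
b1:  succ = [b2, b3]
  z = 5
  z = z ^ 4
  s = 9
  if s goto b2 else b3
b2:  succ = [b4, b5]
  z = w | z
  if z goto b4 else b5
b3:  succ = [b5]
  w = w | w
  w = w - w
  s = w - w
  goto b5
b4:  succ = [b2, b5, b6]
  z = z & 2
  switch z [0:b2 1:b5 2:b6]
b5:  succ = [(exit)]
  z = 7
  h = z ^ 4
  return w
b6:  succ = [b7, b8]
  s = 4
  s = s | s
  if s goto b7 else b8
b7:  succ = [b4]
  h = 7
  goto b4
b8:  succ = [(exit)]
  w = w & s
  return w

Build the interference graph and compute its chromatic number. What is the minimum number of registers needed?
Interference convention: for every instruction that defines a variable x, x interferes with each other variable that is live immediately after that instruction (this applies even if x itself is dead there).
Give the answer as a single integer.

Answer: 3

Working:
Block summaries:
  b0: {h,w} / ∅
  b1: {s,z} / ∅
  b2: {z} / {w,z}
  b3: {s,w} / {w}
  b4: {z} / {z}
  b5: {h,z} / {w}
  b6: {s} / ∅
  b7: {h} / ∅
  b8: {w} / {s,w}

Backward fixpoint:
  b0 li=∅ lo={w}
  b1 li={w} lo={w,z}
  b2 li={w,z} lo={w,z}
  b3 li={w} lo={w}
  b4 li={w,z} lo={w,z}
  b5 li={w} lo=∅
  b6 li={w,z} lo={s,w,z}
  b7 li={w,z} lo={w,z}
  b8 li={s,w} lo=∅

Conflict graph:
  h — {w,z}
  s — {w,z}
  w — {h,s,z}
  z — {h,s,w}

Registers:
  clique {h,w,z} ⇒ need ≥ 3
  assign h→r2 s→r2 w→r0 z→r1 — no edge inside a register ⇒ χ ≤ 3
  χ = 3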